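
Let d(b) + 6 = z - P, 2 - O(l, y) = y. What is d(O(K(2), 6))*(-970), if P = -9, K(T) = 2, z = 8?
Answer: -10670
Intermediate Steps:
O(l, y) = 2 - y
d(b) = 11 (d(b) = -6 + (8 - 1*(-9)) = -6 + (8 + 9) = -6 + 17 = 11)
d(O(K(2), 6))*(-970) = 11*(-970) = -10670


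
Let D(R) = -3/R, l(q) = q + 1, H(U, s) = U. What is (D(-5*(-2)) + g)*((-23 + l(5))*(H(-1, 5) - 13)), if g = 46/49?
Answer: 5321/35 ≈ 152.03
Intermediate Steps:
l(q) = 1 + q
g = 46/49 (g = 46*(1/49) = 46/49 ≈ 0.93878)
(D(-5*(-2)) + g)*((-23 + l(5))*(H(-1, 5) - 13)) = (-3/((-5*(-2))) + 46/49)*((-23 + (1 + 5))*(-1 - 13)) = (-3/10 + 46/49)*((-23 + 6)*(-14)) = (-3*⅒ + 46/49)*(-17*(-14)) = (-3/10 + 46/49)*238 = (313/490)*238 = 5321/35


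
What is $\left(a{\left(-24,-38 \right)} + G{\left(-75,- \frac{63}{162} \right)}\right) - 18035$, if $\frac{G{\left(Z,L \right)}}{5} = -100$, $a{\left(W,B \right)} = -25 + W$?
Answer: $-18584$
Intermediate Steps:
$G{\left(Z,L \right)} = -500$ ($G{\left(Z,L \right)} = 5 \left(-100\right) = -500$)
$\left(a{\left(-24,-38 \right)} + G{\left(-75,- \frac{63}{162} \right)}\right) - 18035 = \left(\left(-25 - 24\right) - 500\right) - 18035 = \left(-49 - 500\right) - 18035 = -549 - 18035 = -18584$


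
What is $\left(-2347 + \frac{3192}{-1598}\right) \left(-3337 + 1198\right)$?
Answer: $\frac{4014580011}{799} \approx 5.0245 \cdot 10^{6}$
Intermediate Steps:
$\left(-2347 + \frac{3192}{-1598}\right) \left(-3337 + 1198\right) = \left(-2347 + 3192 \left(- \frac{1}{1598}\right)\right) \left(-2139\right) = \left(-2347 - \frac{1596}{799}\right) \left(-2139\right) = \left(- \frac{1876849}{799}\right) \left(-2139\right) = \frac{4014580011}{799}$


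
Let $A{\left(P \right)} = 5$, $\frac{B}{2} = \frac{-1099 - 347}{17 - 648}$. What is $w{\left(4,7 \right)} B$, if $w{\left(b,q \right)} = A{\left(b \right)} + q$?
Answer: $\frac{34704}{631} \approx 54.998$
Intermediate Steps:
$B = \frac{2892}{631}$ ($B = 2 \frac{-1099 - 347}{17 - 648} = 2 \left(- \frac{1446}{-631}\right) = 2 \left(\left(-1446\right) \left(- \frac{1}{631}\right)\right) = 2 \cdot \frac{1446}{631} = \frac{2892}{631} \approx 4.5832$)
$w{\left(b,q \right)} = 5 + q$
$w{\left(4,7 \right)} B = \left(5 + 7\right) \frac{2892}{631} = 12 \cdot \frac{2892}{631} = \frac{34704}{631}$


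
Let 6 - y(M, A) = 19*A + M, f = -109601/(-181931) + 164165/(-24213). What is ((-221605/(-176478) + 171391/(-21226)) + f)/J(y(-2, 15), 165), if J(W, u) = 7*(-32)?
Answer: 2978564867379707705/51336890985168551728 ≈ 0.058020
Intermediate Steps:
f = -27212933602/4405095303 (f = -109601*(-1/181931) + 164165*(-1/24213) = 109601/181931 - 164165/24213 = -27212933602/4405095303 ≈ -6.1776)
y(M, A) = 6 - M - 19*A (y(M, A) = 6 - (19*A + M) = 6 - (M + 19*A) = 6 + (-M - 19*A) = 6 - M - 19*A)
J(W, u) = -224
((-221605/(-176478) + 171391/(-21226)) + f)/J(y(-2, 15), 165) = ((-221605/(-176478) + 171391/(-21226)) - 27212933602/4405095303)/(-224) = ((-221605*(-1/176478) + 171391*(-1/21226)) - 27212933602/4405095303)*(-1/224) = ((221605/176478 - 171391/21226) - 27212933602/4405095303)*(-1/224) = (-6385738292/936480507 - 27212933602/4405095303)*(-1/224) = -5957129734759415410/458365098081862069*(-1/224) = 2978564867379707705/51336890985168551728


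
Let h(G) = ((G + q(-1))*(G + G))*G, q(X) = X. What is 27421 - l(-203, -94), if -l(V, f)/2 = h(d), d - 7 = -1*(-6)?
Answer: 35533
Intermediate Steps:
d = 13 (d = 7 - 1*(-6) = 7 + 6 = 13)
h(G) = 2*G**2*(-1 + G) (h(G) = ((G - 1)*(G + G))*G = ((-1 + G)*(2*G))*G = (2*G*(-1 + G))*G = 2*G**2*(-1 + G))
l(V, f) = -8112 (l(V, f) = -4*13**2*(-1 + 13) = -4*169*12 = -2*4056 = -8112)
27421 - l(-203, -94) = 27421 - 1*(-8112) = 27421 + 8112 = 35533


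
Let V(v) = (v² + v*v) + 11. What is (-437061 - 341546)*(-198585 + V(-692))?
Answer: -591082618478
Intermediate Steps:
V(v) = 11 + 2*v² (V(v) = (v² + v²) + 11 = 2*v² + 11 = 11 + 2*v²)
(-437061 - 341546)*(-198585 + V(-692)) = (-437061 - 341546)*(-198585 + (11 + 2*(-692)²)) = -778607*(-198585 + (11 + 2*478864)) = -778607*(-198585 + (11 + 957728)) = -778607*(-198585 + 957739) = -778607*759154 = -591082618478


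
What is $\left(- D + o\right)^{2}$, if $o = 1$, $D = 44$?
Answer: $1849$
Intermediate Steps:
$\left(- D + o\right)^{2} = \left(\left(-1\right) 44 + 1\right)^{2} = \left(-44 + 1\right)^{2} = \left(-43\right)^{2} = 1849$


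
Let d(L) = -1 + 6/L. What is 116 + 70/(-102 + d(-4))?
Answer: 24104/209 ≈ 115.33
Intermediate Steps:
116 + 70/(-102 + d(-4)) = 116 + 70/(-102 + (6 - 1*(-4))/(-4)) = 116 + 70/(-102 - (6 + 4)/4) = 116 + 70/(-102 - 1/4*10) = 116 + 70/(-102 - 5/2) = 116 + 70/(-209/2) = 116 - 2/209*70 = 116 - 140/209 = 24104/209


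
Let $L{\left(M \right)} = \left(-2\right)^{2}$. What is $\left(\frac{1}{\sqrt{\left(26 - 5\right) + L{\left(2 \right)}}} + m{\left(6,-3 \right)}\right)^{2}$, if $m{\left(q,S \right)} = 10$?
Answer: $\frac{2601}{25} \approx 104.04$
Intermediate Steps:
$L{\left(M \right)} = 4$
$\left(\frac{1}{\sqrt{\left(26 - 5\right) + L{\left(2 \right)}}} + m{\left(6,-3 \right)}\right)^{2} = \left(\frac{1}{\sqrt{\left(26 - 5\right) + 4}} + 10\right)^{2} = \left(\frac{1}{\sqrt{21 + 4}} + 10\right)^{2} = \left(\frac{1}{\sqrt{25}} + 10\right)^{2} = \left(\frac{1}{5} + 10\right)^{2} = \left(\frac{51}{5}\right)^{2} = \frac{2601}{25}$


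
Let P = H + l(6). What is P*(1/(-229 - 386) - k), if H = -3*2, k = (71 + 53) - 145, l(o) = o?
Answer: 0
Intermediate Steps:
k = -21 (k = 124 - 145 = -21)
H = -6
P = 0 (P = -6 + 6 = 0)
P*(1/(-229 - 386) - k) = 0*(1/(-229 - 386) - 1*(-21)) = 0*(1/(-615) + 21) = 0*(-1/615 + 21) = 0*(12914/615) = 0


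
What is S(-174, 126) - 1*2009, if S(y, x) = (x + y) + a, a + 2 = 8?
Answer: -2051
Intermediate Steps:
a = 6 (a = -2 + 8 = 6)
S(y, x) = 6 + x + y (S(y, x) = (x + y) + 6 = 6 + x + y)
S(-174, 126) - 1*2009 = (6 + 126 - 174) - 1*2009 = -42 - 2009 = -2051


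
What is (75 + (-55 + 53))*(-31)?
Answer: -2263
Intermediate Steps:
(75 + (-55 + 53))*(-31) = (75 - 2)*(-31) = 73*(-31) = -2263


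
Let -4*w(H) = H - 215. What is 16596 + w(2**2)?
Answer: 66595/4 ≈ 16649.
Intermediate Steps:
w(H) = 215/4 - H/4 (w(H) = -(H - 215)/4 = -(-215 + H)/4 = 215/4 - H/4)
16596 + w(2**2) = 16596 + (215/4 - 1/4*2**2) = 16596 + (215/4 - 1/4*4) = 16596 + (215/4 - 1) = 16596 + 211/4 = 66595/4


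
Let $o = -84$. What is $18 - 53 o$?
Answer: $4470$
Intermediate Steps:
$18 - 53 o = 18 - -4452 = 18 + 4452 = 4470$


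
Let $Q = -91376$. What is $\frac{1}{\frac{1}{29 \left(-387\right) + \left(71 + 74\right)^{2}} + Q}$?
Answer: $- \frac{9802}{895667551} \approx -1.0944 \cdot 10^{-5}$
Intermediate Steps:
$\frac{1}{\frac{1}{29 \left(-387\right) + \left(71 + 74\right)^{2}} + Q} = \frac{1}{\frac{1}{29 \left(-387\right) + \left(71 + 74\right)^{2}} - 91376} = \frac{1}{\frac{1}{-11223 + 145^{2}} - 91376} = \frac{1}{\frac{1}{-11223 + 21025} - 91376} = \frac{1}{\frac{1}{9802} - 91376} = \frac{1}{- \frac{895667551}{9802}} = - \frac{9802}{895667551}$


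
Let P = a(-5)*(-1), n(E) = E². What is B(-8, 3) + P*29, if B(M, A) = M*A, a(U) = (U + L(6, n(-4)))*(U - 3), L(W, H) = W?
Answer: 208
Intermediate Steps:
a(U) = (-3 + U)*(6 + U) (a(U) = (U + 6)*(U - 3) = (6 + U)*(-3 + U) = (-3 + U)*(6 + U))
B(M, A) = A*M
P = 8 (P = (-18 + (-5)² + 3*(-5))*(-1) = (-18 + 25 - 15)*(-1) = -8*(-1) = 8)
B(-8, 3) + P*29 = 3*(-8) + 8*29 = -24 + 232 = 208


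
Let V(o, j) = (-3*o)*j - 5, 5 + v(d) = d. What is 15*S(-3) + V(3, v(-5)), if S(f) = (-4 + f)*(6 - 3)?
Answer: -230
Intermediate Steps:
v(d) = -5 + d
S(f) = -12 + 3*f (S(f) = (-4 + f)*3 = -12 + 3*f)
V(o, j) = -5 - 3*j*o (V(o, j) = -3*j*o - 5 = -5 - 3*j*o)
15*S(-3) + V(3, v(-5)) = 15*(-12 + 3*(-3)) + (-5 - 3*(-5 - 5)*3) = 15*(-12 - 9) + (-5 - 3*(-10)*3) = 15*(-21) + (-5 + 90) = -315 + 85 = -230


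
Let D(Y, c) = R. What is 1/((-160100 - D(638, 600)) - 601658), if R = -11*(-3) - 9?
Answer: -1/761782 ≈ -1.3127e-6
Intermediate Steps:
R = 24 (R = 33 - 9 = 24)
D(Y, c) = 24
1/((-160100 - D(638, 600)) - 601658) = 1/((-160100 - 1*24) - 601658) = 1/((-160100 - 24) - 601658) = 1/(-160124 - 601658) = 1/(-761782) = -1/761782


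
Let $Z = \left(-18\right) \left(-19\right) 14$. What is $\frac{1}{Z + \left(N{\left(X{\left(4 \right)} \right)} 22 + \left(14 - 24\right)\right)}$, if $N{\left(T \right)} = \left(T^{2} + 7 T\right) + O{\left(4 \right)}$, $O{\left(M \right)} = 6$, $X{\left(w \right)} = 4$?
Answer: $\frac{1}{5878} \approx 0.00017013$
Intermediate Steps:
$Z = 4788$ ($Z = 342 \cdot 14 = 4788$)
$N{\left(T \right)} = 6 + T^{2} + 7 T$ ($N{\left(T \right)} = \left(T^{2} + 7 T\right) + 6 = 6 + T^{2} + 7 T$)
$\frac{1}{Z + \left(N{\left(X{\left(4 \right)} \right)} 22 + \left(14 - 24\right)\right)} = \frac{1}{4788 + \left(\left(6 + 4^{2} + 7 \cdot 4\right) 22 + \left(14 - 24\right)\right)} = \frac{1}{4788 + \left(\left(6 + 16 + 28\right) 22 + \left(14 - 24\right)\right)} = \frac{1}{4788 + \left(50 \cdot 22 - 10\right)} = \frac{1}{4788 + \left(1100 - 10\right)} = \frac{1}{4788 + 1090} = \frac{1}{5878}$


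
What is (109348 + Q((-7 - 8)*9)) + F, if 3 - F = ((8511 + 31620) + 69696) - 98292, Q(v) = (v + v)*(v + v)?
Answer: 170716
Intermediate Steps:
Q(v) = 4*v**2 (Q(v) = (2*v)*(2*v) = 4*v**2)
F = -11532 (F = 3 - (((8511 + 31620) + 69696) - 98292) = 3 - ((40131 + 69696) - 98292) = 3 - (109827 - 98292) = 3 - 1*11535 = 3 - 11535 = -11532)
(109348 + Q((-7 - 8)*9)) + F = (109348 + 4*((-7 - 8)*9)**2) - 11532 = (109348 + 4*(-15*9)**2) - 11532 = (109348 + 4*(-135)**2) - 11532 = (109348 + 4*18225) - 11532 = (109348 + 72900) - 11532 = 182248 - 11532 = 170716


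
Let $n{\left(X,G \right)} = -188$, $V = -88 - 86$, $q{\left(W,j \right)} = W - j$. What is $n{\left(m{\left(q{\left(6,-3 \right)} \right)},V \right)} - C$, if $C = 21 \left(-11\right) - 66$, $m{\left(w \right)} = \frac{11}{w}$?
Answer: $109$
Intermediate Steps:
$V = -174$
$C = -297$ ($C = -231 - 66 = -297$)
$n{\left(m{\left(q{\left(6,-3 \right)} \right)},V \right)} - C = -188 - -297 = -188 + 297 = 109$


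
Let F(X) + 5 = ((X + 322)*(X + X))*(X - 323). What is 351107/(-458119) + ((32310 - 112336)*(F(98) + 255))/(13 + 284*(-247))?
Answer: -10446675169079753/494310401 ≈ -2.1134e+7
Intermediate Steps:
F(X) = -5 + 2*X*(-323 + X)*(322 + X) (F(X) = -5 + ((X + 322)*(X + X))*(X - 323) = -5 + ((322 + X)*(2*X))*(-323 + X) = -5 + (2*X*(322 + X))*(-323 + X) = -5 + 2*X*(-323 + X)*(322 + X))
351107/(-458119) + ((32310 - 112336)*(F(98) + 255))/(13 + 284*(-247)) = 351107/(-458119) + ((32310 - 112336)*((-5 - 208012*98 - 2*98² + 2*98³) + 255))/(13 + 284*(-247)) = 351107*(-1/458119) + (-80026*((-5 - 20385176 - 2*9604 + 2*941192) + 255))/(13 - 70148) = -351107/458119 - 80026*((-5 - 20385176 - 19208 + 1882384) + 255)/(-70135) = -351107/458119 - 80026*(-18522005 + 255)*(-1/70135) = -351107/458119 - 80026*(-18521750)*(-1/70135) = -351107/458119 + 1482221565500*(-1/70135) = -351107/458119 - 22803408700/1079 = -10446675169079753/494310401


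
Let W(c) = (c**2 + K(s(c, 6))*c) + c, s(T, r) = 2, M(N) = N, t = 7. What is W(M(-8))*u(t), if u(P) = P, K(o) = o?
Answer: 280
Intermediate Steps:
W(c) = c**2 + 3*c (W(c) = (c**2 + 2*c) + c = c**2 + 3*c)
W(M(-8))*u(t) = -8*(3 - 8)*7 = -8*(-5)*7 = 40*7 = 280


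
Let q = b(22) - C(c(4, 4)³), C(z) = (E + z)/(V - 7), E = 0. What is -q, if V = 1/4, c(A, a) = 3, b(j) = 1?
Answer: -5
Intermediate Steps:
V = ¼ ≈ 0.25000
C(z) = -4*z/27 (C(z) = (0 + z)/(¼ - 7) = z/(-27/4) = z*(-4/27) = -4*z/27)
q = 5 (q = 1 - (-4)*3³/27 = 1 - (-4)*27/27 = 1 - 1*(-4) = 1 + 4 = 5)
-q = -1*5 = -5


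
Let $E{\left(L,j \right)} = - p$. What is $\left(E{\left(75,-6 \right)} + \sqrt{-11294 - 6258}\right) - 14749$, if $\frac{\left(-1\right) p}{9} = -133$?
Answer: $-15946 + 4 i \sqrt{1097} \approx -15946.0 + 132.48 i$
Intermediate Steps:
$p = 1197$ ($p = \left(-9\right) \left(-133\right) = 1197$)
$E{\left(L,j \right)} = -1197$ ($E{\left(L,j \right)} = \left(-1\right) 1197 = -1197$)
$\left(E{\left(75,-6 \right)} + \sqrt{-11294 - 6258}\right) - 14749 = \left(-1197 + \sqrt{-11294 - 6258}\right) - 14749 = \left(-1197 + \sqrt{-17552}\right) - 14749 = \left(-1197 + 4 i \sqrt{1097}\right) - 14749 = -15946 + 4 i \sqrt{1097}$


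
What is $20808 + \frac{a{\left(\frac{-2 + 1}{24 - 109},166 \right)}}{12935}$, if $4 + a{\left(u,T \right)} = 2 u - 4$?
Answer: $\frac{22877875122}{1099475} \approx 20808.0$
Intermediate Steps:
$a{\left(u,T \right)} = -8 + 2 u$ ($a{\left(u,T \right)} = -4 + \left(2 u - 4\right) = -4 + \left(-4 + 2 u\right) = -8 + 2 u$)
$20808 + \frac{a{\left(\frac{-2 + 1}{24 - 109},166 \right)}}{12935} = 20808 + \frac{-8 + 2 \frac{-2 + 1}{24 - 109}}{12935} = 20808 + \left(-8 + 2 \left(- \frac{1}{-85}\right)\right) \frac{1}{12935} = 20808 + \left(-8 + 2 \left(\left(-1\right) \left(- \frac{1}{85}\right)\right)\right) \frac{1}{12935} = 20808 + \left(-8 + 2 \cdot \frac{1}{85}\right) \frac{1}{12935} = 20808 + \left(-8 + \frac{2}{85}\right) \frac{1}{12935} = 20808 - \frac{678}{1099475} = \frac{22877875122}{1099475}$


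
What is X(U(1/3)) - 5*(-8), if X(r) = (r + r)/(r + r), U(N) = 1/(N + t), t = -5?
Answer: 41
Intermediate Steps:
U(N) = 1/(-5 + N) (U(N) = 1/(N - 5) = 1/(-5 + N))
X(r) = 1 (X(r) = (2*r)/((2*r)) = (2*r)*(1/(2*r)) = 1)
X(U(1/3)) - 5*(-8) = 1 - 5*(-8) = 1 + 40 = 41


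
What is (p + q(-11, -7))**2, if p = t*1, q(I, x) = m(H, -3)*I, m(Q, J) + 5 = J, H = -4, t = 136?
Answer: 50176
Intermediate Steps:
m(Q, J) = -5 + J
q(I, x) = -8*I (q(I, x) = (-5 - 3)*I = -8*I)
p = 136 (p = 136*1 = 136)
(p + q(-11, -7))**2 = (136 - 8*(-11))**2 = (136 + 88)**2 = 224**2 = 50176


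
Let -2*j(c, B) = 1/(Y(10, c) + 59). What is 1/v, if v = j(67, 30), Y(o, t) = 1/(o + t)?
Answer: -9088/77 ≈ -118.03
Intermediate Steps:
j(c, B) = -1/(2*(59 + 1/(10 + c))) (j(c, B) = -1/(2*(1/(10 + c) + 59)) = -1/(2*(59 + 1/(10 + c))))
v = -77/9088 (v = (-10 - 1*67)/(2*(591 + 59*67)) = (-10 - 67)/(2*(591 + 3953)) = (½)*(-77)/4544 = (½)*(1/4544)*(-77) = -77/9088 ≈ -0.0084727)
1/v = 1/(-77/9088) = -9088/77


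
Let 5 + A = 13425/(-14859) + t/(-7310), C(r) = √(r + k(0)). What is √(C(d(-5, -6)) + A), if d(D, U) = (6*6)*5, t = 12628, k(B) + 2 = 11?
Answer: √(-2500876637796030 + 983179180008675*√21)/18103215 ≈ 2.4732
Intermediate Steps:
k(B) = 9 (k(B) = -2 + 11 = 9)
d(D, U) = 180 (d(D, U) = 36*5 = 180)
C(r) = √(9 + r) (C(r) = √(r + 9) = √(9 + r))
A = -138145442/18103215 (A = -5 + (13425/(-14859) + 12628/(-7310)) = -5 + (13425*(-1/14859) + 12628*(-1/7310)) = -5 + (-4475/4953 - 6314/3655) = -5 - 47629367/18103215 = -138145442/18103215 ≈ -7.6310)
√(C(d(-5, -6)) + A) = √(√(9 + 180) - 138145442/18103215) = √(√189 - 138145442/18103215) = √(3*√21 - 138145442/18103215) = √(-138145442/18103215 + 3*√21)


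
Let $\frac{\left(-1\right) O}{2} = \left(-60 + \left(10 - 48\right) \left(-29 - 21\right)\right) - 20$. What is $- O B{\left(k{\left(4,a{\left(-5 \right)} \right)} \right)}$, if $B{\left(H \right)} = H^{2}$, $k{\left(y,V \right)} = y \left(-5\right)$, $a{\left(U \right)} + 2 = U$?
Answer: $1456000$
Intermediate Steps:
$a{\left(U \right)} = -2 + U$
$k{\left(y,V \right)} = - 5 y$
$O = -3640$ ($O = - 2 \left(\left(-60 + \left(10 - 48\right) \left(-29 - 21\right)\right) - 20\right) = - 2 \left(\left(-60 - -1900\right) - 20\right) = - 2 \left(\left(-60 + 1900\right) - 20\right) = - 2 \left(1840 - 20\right) = \left(-2\right) 1820 = -3640$)
$- O B{\left(k{\left(4,a{\left(-5 \right)} \right)} \right)} = - \left(-3640\right) \left(\left(-5\right) 4\right)^{2} = - \left(-3640\right) \left(-20\right)^{2} = - \left(-3640\right) 400 = \left(-1\right) \left(-1456000\right) = 1456000$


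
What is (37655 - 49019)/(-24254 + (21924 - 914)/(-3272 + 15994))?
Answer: 24095468/51423063 ≈ 0.46857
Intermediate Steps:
(37655 - 49019)/(-24254 + (21924 - 914)/(-3272 + 15994)) = -11364/(-24254 + 21010/12722) = -11364/(-24254 + 21010*(1/12722)) = -11364/(-24254 + 10505/6361) = -11364/(-154269189/6361) = -11364*(-6361/154269189) = 24095468/51423063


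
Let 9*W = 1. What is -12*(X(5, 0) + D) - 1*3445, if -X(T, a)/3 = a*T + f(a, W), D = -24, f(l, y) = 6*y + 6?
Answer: -2917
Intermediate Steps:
W = 1/9 (W = (1/9)*1 = 1/9 ≈ 0.11111)
f(l, y) = 6 + 6*y
X(T, a) = -20 - 3*T*a (X(T, a) = -3*(a*T + (6 + 6*(1/9))) = -3*(T*a + (6 + 2/3)) = -3*(T*a + 20/3) = -3*(20/3 + T*a) = -20 - 3*T*a)
-12*(X(5, 0) + D) - 1*3445 = -12*((-20 - 3*5*0) - 24) - 1*3445 = -12*((-20 + 0) - 24) - 3445 = -12*(-20 - 24) - 3445 = -12*(-44) - 3445 = 528 - 3445 = -2917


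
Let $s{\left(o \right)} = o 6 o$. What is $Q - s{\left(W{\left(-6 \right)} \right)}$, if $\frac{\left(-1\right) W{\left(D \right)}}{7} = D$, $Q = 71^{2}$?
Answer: $-5543$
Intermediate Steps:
$Q = 5041$
$W{\left(D \right)} = - 7 D$
$s{\left(o \right)} = 6 o^{2}$ ($s{\left(o \right)} = 6 o o = 6 o^{2}$)
$Q - s{\left(W{\left(-6 \right)} \right)} = 5041 - 6 \left(\left(-7\right) \left(-6\right)\right)^{2} = 5041 - 6 \cdot 42^{2} = 5041 - 6 \cdot 1764 = 5041 - 10584 = -5543$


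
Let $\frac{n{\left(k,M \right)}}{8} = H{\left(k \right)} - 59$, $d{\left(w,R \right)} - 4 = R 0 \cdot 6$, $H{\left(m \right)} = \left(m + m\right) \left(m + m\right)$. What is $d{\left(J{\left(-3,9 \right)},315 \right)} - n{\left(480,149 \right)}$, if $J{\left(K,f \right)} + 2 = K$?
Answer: $-7372324$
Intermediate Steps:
$J{\left(K,f \right)} = -2 + K$
$H{\left(m \right)} = 4 m^{2}$ ($H{\left(m \right)} = 2 m 2 m = 4 m^{2}$)
$d{\left(w,R \right)} = 4$ ($d{\left(w,R \right)} = 4 + R 0 \cdot 6 = 4 + 0 \cdot 6 = 4 + 0 = 4$)
$n{\left(k,M \right)} = -472 + 32 k^{2}$ ($n{\left(k,M \right)} = 8 \left(4 k^{2} - 59\right) = 8 \left(-59 + 4 k^{2}\right) = -472 + 32 k^{2}$)
$d{\left(J{\left(-3,9 \right)},315 \right)} - n{\left(480,149 \right)} = 4 - \left(-472 + 32 \cdot 480^{2}\right) = 4 - \left(-472 + 32 \cdot 230400\right) = 4 - \left(-472 + 7372800\right) = 4 - 7372328 = -7372324$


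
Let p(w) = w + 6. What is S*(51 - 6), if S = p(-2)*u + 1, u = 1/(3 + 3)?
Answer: 75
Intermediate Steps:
p(w) = 6 + w
u = 1/6 ≈ 0.16667
S = 5/3 (S = (6 - 2)*(1/6) + 1 = 4*(1/6) + 1 = 2/3 + 1 = 5/3 ≈ 1.6667)
S*(51 - 6) = 5*(51 - 6)/3 = (5/3)*45 = 75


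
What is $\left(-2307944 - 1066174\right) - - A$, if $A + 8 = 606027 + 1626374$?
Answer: $-1141725$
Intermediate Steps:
$A = 2232393$ ($A = -8 + \left(606027 + 1626374\right) = -8 + 2232401 = 2232393$)
$\left(-2307944 - 1066174\right) - - A = \left(-2307944 - 1066174\right) - \left(-1\right) 2232393 = -3374118 - -2232393 = -3374118 + 2232393 = -1141725$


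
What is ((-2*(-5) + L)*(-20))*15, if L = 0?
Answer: -3000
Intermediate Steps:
((-2*(-5) + L)*(-20))*15 = ((-2*(-5) + 0)*(-20))*15 = ((10 + 0)*(-20))*15 = (10*(-20))*15 = -200*15 = -3000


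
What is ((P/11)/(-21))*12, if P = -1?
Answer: 4/77 ≈ 0.051948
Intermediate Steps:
((P/11)/(-21))*12 = ((-1/11)/(-21))*12 = -(-1)/(21*11)*12 = -1/21*(-1/11)*12 = (1/231)*12 = 4/77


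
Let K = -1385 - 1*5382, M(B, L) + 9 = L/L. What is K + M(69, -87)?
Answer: -6775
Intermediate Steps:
M(B, L) = -8 (M(B, L) = -9 + L/L = -9 + 1 = -8)
K = -6767 (K = -1385 - 5382 = -6767)
K + M(69, -87) = -6767 - 8 = -6775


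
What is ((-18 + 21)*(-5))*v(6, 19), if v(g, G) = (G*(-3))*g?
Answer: 5130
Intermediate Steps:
v(g, G) = -3*G*g (v(g, G) = (-3*G)*g = -3*G*g)
((-18 + 21)*(-5))*v(6, 19) = ((-18 + 21)*(-5))*(-3*19*6) = (3*(-5))*(-342) = -15*(-342) = 5130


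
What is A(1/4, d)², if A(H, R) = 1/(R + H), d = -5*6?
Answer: 16/14161 ≈ 0.0011299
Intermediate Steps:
d = -30
A(H, R) = 1/(H + R)
A(1/4, d)² = (1/(1/4 - 30))² = (1/(¼ - 30))² = (1/(-119/4))² = (-4/119)² = 16/14161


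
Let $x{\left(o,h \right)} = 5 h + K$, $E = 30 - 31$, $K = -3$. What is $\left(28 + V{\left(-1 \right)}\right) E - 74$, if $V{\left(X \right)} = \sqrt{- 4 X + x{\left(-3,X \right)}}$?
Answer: $-102 - 2 i \approx -102.0 - 2.0 i$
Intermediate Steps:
$E = -1$ ($E = 30 - 31 = -1$)
$x{\left(o,h \right)} = -3 + 5 h$ ($x{\left(o,h \right)} = 5 h - 3 = -3 + 5 h$)
$V{\left(X \right)} = \sqrt{-3 + X}$ ($V{\left(X \right)} = \sqrt{- 4 X + \left(-3 + 5 X\right)} = \sqrt{-3 + X}$)
$\left(28 + V{\left(-1 \right)}\right) E - 74 = \left(28 + \sqrt{-3 - 1}\right) \left(-1\right) - 74 = \left(28 + \sqrt{-4}\right) \left(-1\right) - 74 = \left(28 + 2 i\right) \left(-1\right) - 74 = \left(-28 - 2 i\right) - 74 = -102 - 2 i$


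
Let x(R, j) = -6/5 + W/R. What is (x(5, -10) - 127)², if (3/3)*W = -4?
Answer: 16641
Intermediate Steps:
W = -4
x(R, j) = -6/5 - 4/R
(x(5, -10) - 127)² = ((-6/5 - 4/5) - 127)² = ((-6/5 - 4*⅕) - 127)² = ((-6/5 - ⅘) - 127)² = (-2 - 127)² = (-129)² = 16641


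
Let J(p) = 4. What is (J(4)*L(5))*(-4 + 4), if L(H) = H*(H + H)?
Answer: 0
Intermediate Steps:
L(H) = 2*H² (L(H) = H*(2*H) = 2*H²)
(J(4)*L(5))*(-4 + 4) = (4*(2*5²))*(-4 + 4) = (4*(2*25))*0 = (4*50)*0 = 200*0 = 0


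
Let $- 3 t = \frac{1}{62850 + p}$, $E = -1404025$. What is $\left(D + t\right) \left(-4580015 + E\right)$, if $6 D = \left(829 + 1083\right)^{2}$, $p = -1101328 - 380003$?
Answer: $- \frac{5171809699809056440}{1418481} \approx -3.646 \cdot 10^{12}$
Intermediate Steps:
$p = -1481331$ ($p = -1101328 - 380003 = -1481331$)
$D = \frac{1827872}{3}$ ($D = \frac{\left(829 + 1083\right)^{2}}{6} = \frac{1912^{2}}{6} = \frac{1}{6} \cdot 3655744 = \frac{1827872}{3} \approx 6.0929 \cdot 10^{5}$)
$t = \frac{1}{4255443}$ ($t = - \frac{1}{3 \left(62850 - 1481331\right)} = - \frac{1}{3 \left(-1418481\right)} = \left(- \frac{1}{3}\right) \left(- \frac{1}{1418481}\right) = \frac{1}{4255443} \approx 2.3499 \cdot 10^{-7}$)
$\left(D + t\right) \left(-4580015 + E\right) = \left(\frac{1827872}{3} + \frac{1}{4255443}\right) \left(-4580015 - 1404025\right) = \frac{2592801702433}{4255443} \left(-5984040\right) = - \frac{5171809699809056440}{1418481}$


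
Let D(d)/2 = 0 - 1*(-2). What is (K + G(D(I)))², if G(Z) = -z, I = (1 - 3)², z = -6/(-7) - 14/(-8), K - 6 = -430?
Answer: 142683025/784 ≈ 1.8199e+5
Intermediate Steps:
K = -424 (K = 6 - 430 = -424)
z = 73/28 (z = -6*(-⅐) - 14*(-⅛) = 6/7 + 7/4 = 73/28 ≈ 2.6071)
I = 4 (I = (-2)² = 4)
D(d) = 4 (D(d) = 2*(0 - 1*(-2)) = 2*(0 + 2) = 2*2 = 4)
G(Z) = -73/28 (G(Z) = -1*73/28 = -73/28)
(K + G(D(I)))² = (-424 - 73/28)² = (-11945/28)² = 142683025/784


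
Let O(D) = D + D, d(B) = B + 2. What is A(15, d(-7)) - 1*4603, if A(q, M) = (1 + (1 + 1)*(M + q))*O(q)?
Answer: -3973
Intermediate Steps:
d(B) = 2 + B
O(D) = 2*D
A(q, M) = 2*q*(1 + 2*M + 2*q) (A(q, M) = (1 + (1 + 1)*(M + q))*(2*q) = (1 + 2*(M + q))*(2*q) = (1 + (2*M + 2*q))*(2*q) = (1 + 2*M + 2*q)*(2*q) = 2*q*(1 + 2*M + 2*q))
A(15, d(-7)) - 1*4603 = 2*15*(1 + 2*(2 - 7) + 2*15) - 1*4603 = 2*15*(1 + 2*(-5) + 30) - 4603 = 2*15*(1 - 10 + 30) - 4603 = 2*15*21 - 4603 = 630 - 4603 = -3973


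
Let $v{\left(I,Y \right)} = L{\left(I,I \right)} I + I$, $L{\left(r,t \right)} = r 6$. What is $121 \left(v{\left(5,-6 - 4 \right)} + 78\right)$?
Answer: $28193$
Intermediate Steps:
$L{\left(r,t \right)} = 6 r$
$v{\left(I,Y \right)} = I + 6 I^{2}$ ($v{\left(I,Y \right)} = 6 I I + I = 6 I^{2} + I = I + 6 I^{2}$)
$121 \left(v{\left(5,-6 - 4 \right)} + 78\right) = 121 \left(5 \left(1 + 6 \cdot 5\right) + 78\right) = 121 \left(5 \left(1 + 30\right) + 78\right) = 121 \left(5 \cdot 31 + 78\right) = 121 \left(155 + 78\right) = 121 \cdot 233 = 28193$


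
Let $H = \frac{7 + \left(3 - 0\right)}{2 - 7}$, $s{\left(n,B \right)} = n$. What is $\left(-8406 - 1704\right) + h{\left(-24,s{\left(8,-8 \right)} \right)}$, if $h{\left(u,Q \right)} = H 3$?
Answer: $-10116$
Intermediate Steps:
$H = -2$ ($H = \frac{7 + \left(3 + 0\right)}{-5} = \left(7 + 3\right) \left(- \frac{1}{5}\right) = 10 \left(- \frac{1}{5}\right) = -2$)
$h{\left(u,Q \right)} = -6$ ($h{\left(u,Q \right)} = \left(-2\right) 3 = -6$)
$\left(-8406 - 1704\right) + h{\left(-24,s{\left(8,-8 \right)} \right)} = \left(-8406 - 1704\right) - 6 = -10110 - 6 = -10116$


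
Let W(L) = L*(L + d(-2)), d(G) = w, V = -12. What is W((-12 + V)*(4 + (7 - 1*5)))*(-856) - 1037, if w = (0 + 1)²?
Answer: -17627789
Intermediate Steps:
w = 1 (w = 1² = 1)
d(G) = 1
W(L) = L*(1 + L) (W(L) = L*(L + 1) = L*(1 + L))
W((-12 + V)*(4 + (7 - 1*5)))*(-856) - 1037 = (((-12 - 12)*(4 + (7 - 1*5)))*(1 + (-12 - 12)*(4 + (7 - 1*5))))*(-856) - 1037 = ((-24*(4 + (7 - 5)))*(1 - 24*(4 + (7 - 5))))*(-856) - 1037 = ((-24*(4 + 2))*(1 - 24*(4 + 2)))*(-856) - 1037 = ((-24*6)*(1 - 24*6))*(-856) - 1037 = -144*(1 - 144)*(-856) - 1037 = -144*(-143)*(-856) - 1037 = 20592*(-856) - 1037 = -17626752 - 1037 = -17627789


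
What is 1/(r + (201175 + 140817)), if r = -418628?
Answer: -1/76636 ≈ -1.3049e-5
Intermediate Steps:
1/(r + (201175 + 140817)) = 1/(-418628 + (201175 + 140817)) = 1/(-418628 + 341992) = 1/(-76636) = -1/76636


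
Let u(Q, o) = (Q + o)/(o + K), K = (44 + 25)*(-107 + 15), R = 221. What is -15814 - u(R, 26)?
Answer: -99975861/6322 ≈ -15814.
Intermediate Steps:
K = -6348 (K = 69*(-92) = -6348)
u(Q, o) = (Q + o)/(-6348 + o) (u(Q, o) = (Q + o)/(o - 6348) = (Q + o)/(-6348 + o))
-15814 - u(R, 26) = -15814 - (221 + 26)/(-6348 + 26) = -15814 - 247/(-6322) = -15814 - (-1)*247/6322 = -15814 - 1*(-247/6322) = -15814 + 247/6322 = -99975861/6322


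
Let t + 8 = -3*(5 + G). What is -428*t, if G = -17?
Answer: -11984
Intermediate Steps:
t = 28 (t = -8 - 3*(5 - 17) = -8 - 3*(-12) = -8 + 36 = 28)
-428*t = -428*28 = -11984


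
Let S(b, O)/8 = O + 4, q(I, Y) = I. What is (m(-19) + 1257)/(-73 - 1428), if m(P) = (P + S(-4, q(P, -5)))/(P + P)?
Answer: -47905/57038 ≈ -0.83988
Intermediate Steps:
S(b, O) = 32 + 8*O (S(b, O) = 8*(O + 4) = 8*(4 + O) = 32 + 8*O)
m(P) = (32 + 9*P)/(2*P) (m(P) = (P + (32 + 8*P))/(P + P) = (32 + 9*P)/((2*P)) = (32 + 9*P)*(1/(2*P)) = (32 + 9*P)/(2*P))
(m(-19) + 1257)/(-73 - 1428) = ((9/2 + 16/(-19)) + 1257)/(-73 - 1428) = ((9/2 + 16*(-1/19)) + 1257)/(-1501) = -((9/2 - 16/19) + 1257)/1501 = -(139/38 + 1257)/1501 = -1/1501*47905/38 = -47905/57038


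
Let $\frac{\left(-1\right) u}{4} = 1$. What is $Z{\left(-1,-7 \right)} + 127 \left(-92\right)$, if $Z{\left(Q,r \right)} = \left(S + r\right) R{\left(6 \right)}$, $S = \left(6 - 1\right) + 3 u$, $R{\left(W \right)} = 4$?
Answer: $-11740$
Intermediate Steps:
$u = -4$ ($u = \left(-4\right) 1 = -4$)
$S = -7$ ($S = \left(6 - 1\right) + 3 \left(-4\right) = \left(6 - 1\right) - 12 = 5 - 12 = -7$)
$Z{\left(Q,r \right)} = -28 + 4 r$ ($Z{\left(Q,r \right)} = \left(-7 + r\right) 4 = -28 + 4 r$)
$Z{\left(-1,-7 \right)} + 127 \left(-92\right) = \left(-28 + 4 \left(-7\right)\right) + 127 \left(-92\right) = \left(-28 - 28\right) - 11684 = -56 - 11684 = -11740$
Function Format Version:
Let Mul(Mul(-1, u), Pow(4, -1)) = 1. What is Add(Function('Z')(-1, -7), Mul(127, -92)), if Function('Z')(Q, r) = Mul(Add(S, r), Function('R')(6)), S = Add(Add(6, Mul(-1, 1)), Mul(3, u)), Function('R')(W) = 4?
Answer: -11740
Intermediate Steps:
u = -4 (u = Mul(-4, 1) = -4)
S = -7 (S = Add(Add(6, Mul(-1, 1)), Mul(3, -4)) = Add(Add(6, -1), -12) = Add(5, -12) = -7)
Function('Z')(Q, r) = Add(-28, Mul(4, r)) (Function('Z')(Q, r) = Mul(Add(-7, r), 4) = Add(-28, Mul(4, r)))
Add(Function('Z')(-1, -7), Mul(127, -92)) = Add(Add(-28, Mul(4, -7)), Mul(127, -92)) = Add(Add(-28, -28), -11684) = Add(-56, -11684) = -11740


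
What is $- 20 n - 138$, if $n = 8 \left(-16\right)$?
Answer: $2422$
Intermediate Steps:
$n = -128$
$- 20 n - 138 = \left(-20\right) \left(-128\right) - 138 = 2560 - 138 = 2422$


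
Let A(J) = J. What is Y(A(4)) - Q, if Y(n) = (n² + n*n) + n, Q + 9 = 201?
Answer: -156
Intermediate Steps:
Q = 192 (Q = -9 + 201 = 192)
Y(n) = n + 2*n² (Y(n) = (n² + n²) + n = 2*n² + n = n + 2*n²)
Y(A(4)) - Q = 4*(1 + 2*4) - 1*192 = 4*(1 + 8) - 192 = 4*9 - 192 = 36 - 192 = -156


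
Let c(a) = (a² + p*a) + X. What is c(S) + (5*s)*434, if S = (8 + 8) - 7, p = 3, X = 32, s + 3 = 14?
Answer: 24010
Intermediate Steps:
s = 11 (s = -3 + 14 = 11)
S = 9 (S = 16 - 7 = 9)
c(a) = 32 + a² + 3*a (c(a) = (a² + 3*a) + 32 = 32 + a² + 3*a)
c(S) + (5*s)*434 = (32 + 9² + 3*9) + (5*11)*434 = (32 + 81 + 27) + 55*434 = 140 + 23870 = 24010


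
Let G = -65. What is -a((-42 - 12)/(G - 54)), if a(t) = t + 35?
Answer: -4219/119 ≈ -35.454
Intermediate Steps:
a(t) = 35 + t
-a((-42 - 12)/(G - 54)) = -(35 + (-42 - 12)/(-65 - 54)) = -(35 - 54/(-119)) = -(35 - 54*(-1/119)) = -(35 + 54/119) = -1*4219/119 = -4219/119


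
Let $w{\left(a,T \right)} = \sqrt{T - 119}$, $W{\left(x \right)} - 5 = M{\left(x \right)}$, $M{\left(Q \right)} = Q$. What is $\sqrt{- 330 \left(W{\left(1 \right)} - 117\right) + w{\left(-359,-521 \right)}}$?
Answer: $\sqrt{36630 + 8 i \sqrt{10}} \approx 191.39 + 0.0661 i$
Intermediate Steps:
$W{\left(x \right)} = 5 + x$
$w{\left(a,T \right)} = \sqrt{-119 + T}$
$\sqrt{- 330 \left(W{\left(1 \right)} - 117\right) + w{\left(-359,-521 \right)}} = \sqrt{- 330 \left(\left(5 + 1\right) - 117\right) + \sqrt{-119 - 521}} = \sqrt{- 330 \left(6 - 117\right) + \sqrt{-640}} = \sqrt{\left(-330\right) \left(-111\right) + 8 i \sqrt{10}} = \sqrt{36630 + 8 i \sqrt{10}}$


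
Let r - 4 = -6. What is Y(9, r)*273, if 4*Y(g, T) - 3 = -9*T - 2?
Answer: 5187/4 ≈ 1296.8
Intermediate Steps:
r = -2 (r = 4 - 6 = -2)
Y(g, T) = ¼ - 9*T/4 (Y(g, T) = ¾ + (-9*T - 2)/4 = ¾ + (-2 - 9*T)/4 = ¾ + (-½ - 9*T/4) = ¼ - 9*T/4)
Y(9, r)*273 = (¼ - 9/4*(-2))*273 = (¼ + 9/2)*273 = (19/4)*273 = 5187/4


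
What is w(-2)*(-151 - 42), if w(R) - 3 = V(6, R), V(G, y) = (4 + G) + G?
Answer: -3667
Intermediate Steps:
V(G, y) = 4 + 2*G
w(R) = 19 (w(R) = 3 + (4 + 2*6) = 3 + (4 + 12) = 3 + 16 = 19)
w(-2)*(-151 - 42) = 19*(-151 - 42) = 19*(-193) = -3667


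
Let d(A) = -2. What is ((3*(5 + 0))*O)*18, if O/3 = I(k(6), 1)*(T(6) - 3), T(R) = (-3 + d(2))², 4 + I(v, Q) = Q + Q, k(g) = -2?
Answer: -35640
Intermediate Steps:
I(v, Q) = -4 + 2*Q (I(v, Q) = -4 + (Q + Q) = -4 + 2*Q)
T(R) = 25 (T(R) = (-3 - 2)² = (-5)² = 25)
O = -132 (O = 3*((-4 + 2*1)*(25 - 3)) = 3*((-4 + 2)*22) = 3*(-2*22) = 3*(-44) = -132)
((3*(5 + 0))*O)*18 = ((3*(5 + 0))*(-132))*18 = ((3*5)*(-132))*18 = (15*(-132))*18 = -1980*18 = -35640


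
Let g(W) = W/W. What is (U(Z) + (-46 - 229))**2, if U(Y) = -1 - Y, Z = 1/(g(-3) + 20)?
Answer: 33605209/441 ≈ 76202.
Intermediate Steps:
g(W) = 1
Z = 1/21 (Z = 1/(1 + 20) = 1/21 ≈ 0.047619)
(U(Z) + (-46 - 229))**2 = ((-1 - 1*1/21) + (-46 - 229))**2 = ((-1 - 1/21) - 275)**2 = (-22/21 - 275)**2 = (-5797/21)**2 = 33605209/441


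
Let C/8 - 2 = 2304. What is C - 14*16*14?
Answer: 15312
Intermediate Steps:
C = 18448 (C = 16 + 8*2304 = 16 + 18432 = 18448)
C - 14*16*14 = 18448 - 14*16*14 = 18448 - 224*14 = 18448 - 3136 = 15312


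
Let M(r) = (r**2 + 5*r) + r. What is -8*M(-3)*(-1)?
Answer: -72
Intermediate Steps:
M(r) = r**2 + 6*r
-8*M(-3)*(-1) = -(-24)*(6 - 3)*(-1) = -(-24)*3*(-1) = -8*(-9)*(-1) = 72*(-1) = -72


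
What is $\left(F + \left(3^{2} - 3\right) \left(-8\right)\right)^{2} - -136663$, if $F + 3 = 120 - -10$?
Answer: $142904$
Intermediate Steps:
$F = 127$ ($F = -3 + \left(120 - -10\right) = -3 + \left(120 + 10\right) = -3 + 130 = 127$)
$\left(F + \left(3^{2} - 3\right) \left(-8\right)\right)^{2} - -136663 = \left(127 + \left(3^{2} - 3\right) \left(-8\right)\right)^{2} - -136663 = \left(127 + \left(9 - 3\right) \left(-8\right)\right)^{2} + 136663 = \left(127 + 6 \left(-8\right)\right)^{2} + 136663 = \left(127 - 48\right)^{2} + 136663 = 79^{2} + 136663 = 6241 + 136663 = 142904$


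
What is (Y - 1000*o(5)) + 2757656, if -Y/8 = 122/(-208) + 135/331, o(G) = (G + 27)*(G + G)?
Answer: 10489239919/4303 ≈ 2.4377e+6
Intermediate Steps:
o(G) = 2*G*(27 + G) (o(G) = (27 + G)*(2*G) = 2*G*(27 + G))
Y = 6151/4303 (Y = -8*(122/(-208) + 135/331) = -8*(122*(-1/208) + 135*(1/331)) = -8*(-61/104 + 135/331) = -8*(-6151/34424) = 6151/4303 ≈ 1.4295)
(Y - 1000*o(5)) + 2757656 = (6151/4303 - 2000*5*(27 + 5)) + 2757656 = (6151/4303 - 2000*5*32) + 2757656 = (6151/4303 - 1000*320) + 2757656 = (6151/4303 - 320000) + 2757656 = -1376953849/4303 + 2757656 = 10489239919/4303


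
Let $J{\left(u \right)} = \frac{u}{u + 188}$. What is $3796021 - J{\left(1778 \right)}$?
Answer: $\frac{3731487754}{983} \approx 3.796 \cdot 10^{6}$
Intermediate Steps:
$J{\left(u \right)} = \frac{u}{188 + u}$
$3796021 - J{\left(1778 \right)} = 3796021 - \frac{1778}{188 + 1778} = 3796021 - \frac{1778}{1966} = 3796021 - 1778 \cdot \frac{1}{1966} = 3796021 - \frac{889}{983} = \frac{3731487754}{983}$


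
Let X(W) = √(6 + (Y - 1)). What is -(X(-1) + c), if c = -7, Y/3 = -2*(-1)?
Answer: 7 - √11 ≈ 3.6834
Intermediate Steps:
Y = 6 (Y = 3*(-2*(-1)) = 3*2 = 6)
X(W) = √11 (X(W) = √(6 + (6 - 1)) = √(6 + 5) = √11)
-(X(-1) + c) = -(√11 - 7) = -(-7 + √11) = 7 - √11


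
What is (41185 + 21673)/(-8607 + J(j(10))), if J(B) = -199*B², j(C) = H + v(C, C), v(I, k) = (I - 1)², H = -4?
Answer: -31429/594239 ≈ -0.052889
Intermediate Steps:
v(I, k) = (-1 + I)²
j(C) = -4 + (-1 + C)²
(41185 + 21673)/(-8607 + J(j(10))) = (41185 + 21673)/(-8607 - 199*(-4 + (-1 + 10)²)²) = 62858/(-8607 - 199*(-4 + 9²)²) = 62858/(-8607 - 199*(-4 + 81)²) = 62858/(-8607 - 199*77²) = 62858/(-8607 - 199*5929) = 62858/(-8607 - 1179871) = 62858/(-1188478) = 62858*(-1/1188478) = -31429/594239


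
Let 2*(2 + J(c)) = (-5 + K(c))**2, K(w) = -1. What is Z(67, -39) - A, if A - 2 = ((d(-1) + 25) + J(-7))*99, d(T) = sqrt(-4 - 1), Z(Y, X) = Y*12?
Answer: -3257 - 99*I*sqrt(5) ≈ -3257.0 - 221.37*I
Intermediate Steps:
J(c) = 16 (J(c) = -2 + (-5 - 1)**2/2 = -2 + (1/2)*(-6)**2 = -2 + (1/2)*36 = -2 + 18 = 16)
Z(Y, X) = 12*Y
d(T) = I*sqrt(5) (d(T) = sqrt(-5) = I*sqrt(5))
A = 4061 + 99*I*sqrt(5) (A = 2 + ((I*sqrt(5) + 25) + 16)*99 = 2 + ((25 + I*sqrt(5)) + 16)*99 = 2 + (41 + I*sqrt(5))*99 = 2 + (4059 + 99*I*sqrt(5)) = 4061 + 99*I*sqrt(5) ≈ 4061.0 + 221.37*I)
Z(67, -39) - A = 12*67 - (4061 + 99*I*sqrt(5)) = 804 + (-4061 - 99*I*sqrt(5)) = -3257 - 99*I*sqrt(5)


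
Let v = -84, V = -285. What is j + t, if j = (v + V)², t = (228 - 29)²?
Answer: 175762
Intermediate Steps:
t = 39601 (t = 199² = 39601)
j = 136161 (j = (-84 - 285)² = (-369)² = 136161)
j + t = 136161 + 39601 = 175762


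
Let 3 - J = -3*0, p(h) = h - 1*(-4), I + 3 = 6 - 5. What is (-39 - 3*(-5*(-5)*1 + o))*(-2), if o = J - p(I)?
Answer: 234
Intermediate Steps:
I = -2 (I = -3 + (6 - 5) = -3 + 1 = -2)
p(h) = 4 + h (p(h) = h + 4 = 4 + h)
J = 3 (J = 3 - (-3)*0 = 3 - 1*0 = 3 + 0 = 3)
o = 1 (o = 3 - (4 - 2) = 3 - 1*2 = 3 - 2 = 1)
(-39 - 3*(-5*(-5)*1 + o))*(-2) = (-39 - 3*(-5*(-5)*1 + 1))*(-2) = (-39 - 3*(25*1 + 1))*(-2) = (-39 - 3*(25 + 1))*(-2) = (-39 - 3*26)*(-2) = (-39 - 78)*(-2) = -117*(-2) = 234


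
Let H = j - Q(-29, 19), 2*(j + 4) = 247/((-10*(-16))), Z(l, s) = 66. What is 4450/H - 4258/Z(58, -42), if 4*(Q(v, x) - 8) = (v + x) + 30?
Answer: -19349299/57123 ≈ -338.73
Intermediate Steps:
Q(v, x) = 31/2 + v/4 + x/4 (Q(v, x) = 8 + ((v + x) + 30)/4 = 8 + (30 + v + x)/4 = 8 + (15/2 + v/4 + x/4) = 31/2 + v/4 + x/4)
j = -1033/320 (j = -4 + (247/((-10*(-16))))/2 = -4 + (247/160)/2 = -4 + (247*(1/160))/2 = -4 + (½)*(247/160) = -4 + 247/320 = -1033/320 ≈ -3.2281)
H = -5193/320 (H = -1033/320 - (31/2 + (¼)*(-29) + (¼)*19) = -1033/320 - (31/2 - 29/4 + 19/4) = -1033/320 - 1*13 = -1033/320 - 13 = -5193/320 ≈ -16.228)
4450/H - 4258/Z(58, -42) = 4450/(-5193/320) - 4258/66 = 4450*(-320/5193) - 4258*1/66 = -1424000/5193 - 2129/33 = -19349299/57123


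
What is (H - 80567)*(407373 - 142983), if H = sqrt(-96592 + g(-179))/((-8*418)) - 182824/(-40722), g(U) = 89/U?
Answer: -144562571525750/6787 - 132195*I*sqrt(3094920203)/299288 ≈ -2.13e+10 - 24573.0*I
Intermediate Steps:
H = 91412/20361 - I*sqrt(3094920203)/598576 (H = sqrt(-96592 + 89/(-179))/((-8*418)) - 182824/(-40722) = sqrt(-96592 + 89*(-1/179))/(-3344) - 182824*(-1/40722) = sqrt(-96592 - 89/179)*(-1/3344) + 91412/20361 = sqrt(-17290057/179)*(-1/3344) + 91412/20361 = (I*sqrt(3094920203)/179)*(-1/3344) + 91412/20361 = -I*sqrt(3094920203)/598576 + 91412/20361 = 91412/20361 - I*sqrt(3094920203)/598576 ≈ 4.4896 - 0.092941*I)
(H - 80567)*(407373 - 142983) = ((91412/20361 - I*sqrt(3094920203)/598576) - 80567)*(407373 - 142983) = (-1640333275/20361 - I*sqrt(3094920203)/598576)*264390 = -144562571525750/6787 - 132195*I*sqrt(3094920203)/299288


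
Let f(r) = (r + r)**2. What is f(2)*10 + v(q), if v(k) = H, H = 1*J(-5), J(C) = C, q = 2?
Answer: 155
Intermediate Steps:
H = -5 (H = 1*(-5) = -5)
f(r) = 4*r**2 (f(r) = (2*r)**2 = 4*r**2)
v(k) = -5
f(2)*10 + v(q) = (4*2**2)*10 - 5 = (4*4)*10 - 5 = 16*10 - 5 = 160 - 5 = 155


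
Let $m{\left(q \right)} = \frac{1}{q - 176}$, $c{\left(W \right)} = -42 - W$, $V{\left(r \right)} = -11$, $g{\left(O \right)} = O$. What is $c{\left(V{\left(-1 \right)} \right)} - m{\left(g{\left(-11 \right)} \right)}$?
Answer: $- \frac{5796}{187} \approx -30.995$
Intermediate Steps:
$m{\left(q \right)} = \frac{1}{-176 + q}$
$c{\left(V{\left(-1 \right)} \right)} - m{\left(g{\left(-11 \right)} \right)} = \left(-42 - -11\right) - \frac{1}{-176 - 11} = \left(-42 + 11\right) - \frac{1}{-187} = -31 - - \frac{1}{187} = -31 + \frac{1}{187} = - \frac{5796}{187}$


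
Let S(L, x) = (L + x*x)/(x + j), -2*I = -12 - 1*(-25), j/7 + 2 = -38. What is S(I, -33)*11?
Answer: -23815/626 ≈ -38.043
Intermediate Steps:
j = -280 (j = -14 + 7*(-38) = -14 - 266 = -280)
I = -13/2 (I = -(-12 - 1*(-25))/2 = -(-12 + 25)/2 = -½*13 = -13/2 ≈ -6.5000)
S(L, x) = (L + x²)/(-280 + x) (S(L, x) = (L + x*x)/(x - 280) = (L + x²)/(-280 + x))
S(I, -33)*11 = ((-13/2 + (-33)²)/(-280 - 33))*11 = ((-13/2 + 1089)/(-313))*11 = -1/313*2165/2*11 = -2165/626*11 = -23815/626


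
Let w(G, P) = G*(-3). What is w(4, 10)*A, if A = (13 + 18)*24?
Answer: -8928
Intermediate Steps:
w(G, P) = -3*G
A = 744 (A = 31*24 = 744)
w(4, 10)*A = -3*4*744 = -12*744 = -8928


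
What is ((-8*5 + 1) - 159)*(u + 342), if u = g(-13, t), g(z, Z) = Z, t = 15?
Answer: -70686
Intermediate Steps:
u = 15
((-8*5 + 1) - 159)*(u + 342) = ((-8*5 + 1) - 159)*(15 + 342) = ((-40 + 1) - 159)*357 = (-39 - 159)*357 = -198*357 = -70686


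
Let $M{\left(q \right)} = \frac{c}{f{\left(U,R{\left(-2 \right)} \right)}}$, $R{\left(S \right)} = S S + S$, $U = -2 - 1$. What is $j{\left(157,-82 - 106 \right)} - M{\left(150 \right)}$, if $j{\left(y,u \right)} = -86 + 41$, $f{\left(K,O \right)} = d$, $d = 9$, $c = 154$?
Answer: $- \frac{559}{9} \approx -62.111$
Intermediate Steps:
$U = -3$ ($U = -2 - 1 = -3$)
$R{\left(S \right)} = S + S^{2}$ ($R{\left(S \right)} = S^{2} + S = S + S^{2}$)
$f{\left(K,O \right)} = 9$
$j{\left(y,u \right)} = -45$
$M{\left(q \right)} = \frac{154}{9}$
$j{\left(157,-82 - 106 \right)} - M{\left(150 \right)} = -45 - \frac{154}{9} = - \frac{559}{9}$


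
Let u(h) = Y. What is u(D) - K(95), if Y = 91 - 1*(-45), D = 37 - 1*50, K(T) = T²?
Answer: -8889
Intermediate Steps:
D = -13 (D = 37 - 50 = -13)
Y = 136 (Y = 91 + 45 = 136)
u(h) = 136
u(D) - K(95) = 136 - 1*95² = 136 - 1*9025 = 136 - 9025 = -8889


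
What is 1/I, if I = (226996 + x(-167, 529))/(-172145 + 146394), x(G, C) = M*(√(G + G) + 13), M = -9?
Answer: -5842361129/51474107695 - 231759*I*√334/51474107695 ≈ -0.1135 - 8.2285e-5*I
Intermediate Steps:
x(G, C) = -117 - 9*√2*√G (x(G, C) = -9*(√(G + G) + 13) = -9*(√(2*G) + 13) = -9*(√2*√G + 13) = -9*(13 + √2*√G) = -117 - 9*√2*√G)
I = -226879/25751 + 9*I*√334/25751 (I = (226996 + (-117 - 9*√2*√(-167)))/(-172145 + 146394) = (226996 + (-117 - 9*√2*I*√167))/(-25751) = (226996 + (-117 - 9*I*√334))*(-1/25751) = (226879 - 9*I*√334)*(-1/25751) = -226879/25751 + 9*I*√334/25751 ≈ -8.8105 + 0.0063874*I)
1/I = 1/(-226879/25751 + 9*I*√334/25751)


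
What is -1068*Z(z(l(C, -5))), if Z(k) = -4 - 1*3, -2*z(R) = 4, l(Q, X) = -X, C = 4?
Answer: 7476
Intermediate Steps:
z(R) = -2 (z(R) = -1/2*4 = -2)
Z(k) = -7 (Z(k) = -4 - 3 = -7)
-1068*Z(z(l(C, -5))) = -1068*(-7) = 7476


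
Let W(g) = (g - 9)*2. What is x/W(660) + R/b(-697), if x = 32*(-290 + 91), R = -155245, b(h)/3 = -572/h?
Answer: -7827490751/124124 ≈ -63062.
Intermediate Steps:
b(h) = -1716/h (b(h) = 3*(-572/h) = -1716/h)
W(g) = -18 + 2*g (W(g) = (-9 + g)*2 = -18 + 2*g)
x = -6368 (x = 32*(-199) = -6368)
x/W(660) + R/b(-697) = -6368/(-18 + 2*660) - 155245/((-1716/(-697))) = -6368/(-18 + 1320) - 155245/((-1716*(-1/697))) = -6368/1302 - 155245/1716/697 = -6368*1/1302 - 155245*697/1716 = -3184/651 - 108205765/1716 = -7827490751/124124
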